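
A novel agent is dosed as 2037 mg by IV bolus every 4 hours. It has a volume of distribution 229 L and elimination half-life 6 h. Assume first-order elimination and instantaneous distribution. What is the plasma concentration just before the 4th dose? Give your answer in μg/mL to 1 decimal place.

11.4 μg/mL

f = (1/2)^(τ/t½) = (1/2)^(4/6) ≈ 0.6300.
C₀ = D/Vd = 2037/229 ≈ 8.895 μg/mL.
Before the 4th dose, 3 doses have been given. Superposition: Cmin = C₀·(f + f² + … + f^3).
≈ 8.895 × (0.6300 + 0.3969 + 0.2500) ≈ 8.895 × 1.2769 ≈ 11.358 μg/mL.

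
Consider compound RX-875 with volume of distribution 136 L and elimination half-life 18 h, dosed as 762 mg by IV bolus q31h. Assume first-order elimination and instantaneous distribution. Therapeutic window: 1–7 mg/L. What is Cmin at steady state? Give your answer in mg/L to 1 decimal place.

2.4 mg/L

Over one 31-h interval, 31/18 ≈ 1.7222 half-lives elapse, leaving f ≈ 0.3031 of each dose.
Single-dose peak C₀ = D/Vd = 762/136 ≈ 5.603 mg/L.
Steady-state trough Cmin,ss = C₀·f/(1−f) ≈ 5.603 × 0.3031/0.6969 ≈ 2.437 mg/L.
Trough 2.4 mg/L vs MEC 1 mg/L: adequate.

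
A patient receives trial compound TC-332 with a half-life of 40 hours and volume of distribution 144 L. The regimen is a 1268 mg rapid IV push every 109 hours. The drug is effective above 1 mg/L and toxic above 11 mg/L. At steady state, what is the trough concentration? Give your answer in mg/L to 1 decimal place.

k = ln2/t½ = ln2/40 ≈ 0.017329 h⁻¹; fraction remaining f = e^(−kτ) = e^(−0.017329×109) ≈ 0.1512.
Single-dose peak C₀ = D/Vd = 1268/144 ≈ 8.806 mg/L.
Steady-state trough Cmin,ss = C₀·f/(1−f) ≈ 8.806 × 0.1512/0.8488 ≈ 1.569 mg/L.
Trough 1.6 mg/L vs MEC 1 mg/L: adequate.

1.6 mg/L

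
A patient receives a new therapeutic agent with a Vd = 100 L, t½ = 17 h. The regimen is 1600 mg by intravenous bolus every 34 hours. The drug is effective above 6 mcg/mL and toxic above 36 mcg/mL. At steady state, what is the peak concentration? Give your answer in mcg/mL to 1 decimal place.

The dosing interval is 2 half-lives, so f = 2^(−2) = 0.25.
Accumulation ratio R = 1/(1 − f) = 1/0.75 = 4/3.
Single-dose peak C₀ = D/Vd = 1600/100 = 16 mcg/mL.
Steady-state peak Cmax,ss = C₀·R = 16 × 4/3 ≈ 21.333 mcg/mL.
Peak 21.3 mcg/mL vs MTC 36 mcg/mL: below toxic threshold.

21.3 mcg/mL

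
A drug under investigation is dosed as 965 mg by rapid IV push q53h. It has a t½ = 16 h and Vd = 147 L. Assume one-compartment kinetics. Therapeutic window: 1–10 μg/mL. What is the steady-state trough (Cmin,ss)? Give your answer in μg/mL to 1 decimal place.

0.7 μg/mL

k = ln2/t½ = ln2/16 ≈ 0.043322 h⁻¹; fraction remaining f = e^(−kτ) = e^(−0.043322×53) ≈ 0.1007.
At steady state, accumulation factor R = 1/(1 − e^(−kτ)) ≈ 1.1120.
Each bolus raises the concentration by D/Vd = 965/147 ≈ 6.565 μg/mL.
Steady-state peak Cmax,ss = C₀·R ≈ 6.565 × 1.1120 ≈ 7.300 μg/mL.
One interval later, Cmin,ss = Cmax,ss·e^(−kτ) ≈ 7.300 × 0.1007 ≈ 0.735 μg/mL.
Trough 0.7 μg/mL vs MEC 1 μg/mL: subtherapeutic.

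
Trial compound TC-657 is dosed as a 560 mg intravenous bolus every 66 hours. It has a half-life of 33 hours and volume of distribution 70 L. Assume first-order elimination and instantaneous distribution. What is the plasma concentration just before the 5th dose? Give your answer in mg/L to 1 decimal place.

f = (1/2)^(τ/t½) = (1/2)^(66/33) ≈ 0.2500.
C₀ = D/Vd = 560/70 ≈ 8.000 mg/L.
Before the 5th dose, 4 doses have been given. Superposition: Cmin = C₀·(f + f² + … + f^4).
≈ 8.000 × (0.2500 + 0.0625 + 0.0156 + 0.0039) ≈ 8.000 × 0.3320 ≈ 2.656 mg/L.

2.7 mg/L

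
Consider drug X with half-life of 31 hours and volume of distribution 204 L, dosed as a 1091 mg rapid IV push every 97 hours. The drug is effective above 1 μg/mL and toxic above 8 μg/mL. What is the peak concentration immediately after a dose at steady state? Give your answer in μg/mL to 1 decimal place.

6.0 μg/mL

k = ln2/t½ = ln2/31 ≈ 0.022360 h⁻¹; fraction remaining f = e^(−kτ) = e^(−0.022360×97) ≈ 0.1143.
Accumulation ratio R = 1/(1 − f) ≈ 1/0.8857 ≈ 1.1291.
Each bolus raises the concentration by D/Vd = 1091/204 ≈ 5.348 μg/mL.
Steady-state peak Cmax,ss = C₀·R ≈ 5.348 × 1.1291 ≈ 6.038 μg/mL.
Peak 6.0 μg/mL vs MTC 8 μg/mL: below toxic threshold.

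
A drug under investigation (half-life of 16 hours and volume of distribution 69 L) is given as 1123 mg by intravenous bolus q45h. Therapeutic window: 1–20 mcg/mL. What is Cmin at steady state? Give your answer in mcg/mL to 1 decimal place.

2.7 mcg/mL

k = ln2/t½ = ln2/16 ≈ 0.043322 h⁻¹; fraction remaining f = e^(−kτ) = e^(−0.043322×45) ≈ 0.1423.
Each bolus raises the concentration by D/Vd = 1123/69 ≈ 16.275 mcg/mL.
Steady-state trough Cmin,ss = C₀·f/(1−f) ≈ 16.275 × 0.1423/0.8577 ≈ 2.700 mcg/mL.
Trough 2.7 mcg/mL vs MEC 1 mcg/mL: adequate.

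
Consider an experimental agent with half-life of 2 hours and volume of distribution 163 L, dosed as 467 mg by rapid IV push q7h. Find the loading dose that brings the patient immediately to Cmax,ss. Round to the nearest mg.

512 mg

f = (1/2)^(7/2) ≈ 0.088388; accumulation ratio R = 1/(1−f) ≈ 1.09696.
Loading dose to hit Cmax,ss on first dose: D_load = D_maint·R ≈ 467 × 1.09696 ≈ 512.28 mg.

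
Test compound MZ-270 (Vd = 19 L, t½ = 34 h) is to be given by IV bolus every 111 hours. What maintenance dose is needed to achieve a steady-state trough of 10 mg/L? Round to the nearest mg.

1636 mg

τ/t½ = 111/34 ≈ 3.2647, so f = (1/2)^(111/34) ≈ 0.104046.
Cmin,ss = (D/Vd)·f/(1−f), so D = Cmin,ss·Vd·(1−f)/f.
D = 10 × 19 × (1−f)/f ≈ 10 × 19 × 8.61113 ≈ 1636.11 mg.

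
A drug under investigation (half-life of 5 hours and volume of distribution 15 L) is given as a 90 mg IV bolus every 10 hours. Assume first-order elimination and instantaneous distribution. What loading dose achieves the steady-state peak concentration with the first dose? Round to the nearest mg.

120 mg

f = (1/2)^(10/5) ≈ 0.250000; accumulation ratio R = 1/(1−f) ≈ 1.33333.
Loading dose to hit Cmax,ss on first dose: D_load = D_maint·R ≈ 90 × 1.33333 ≈ 120.00 mg.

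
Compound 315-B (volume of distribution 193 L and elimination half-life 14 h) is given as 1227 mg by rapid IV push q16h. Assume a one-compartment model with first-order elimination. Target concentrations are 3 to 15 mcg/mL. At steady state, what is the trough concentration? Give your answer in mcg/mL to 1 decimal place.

5.3 mcg/mL

k = ln2/t½ = ln2/14 ≈ 0.049511 h⁻¹; fraction remaining f = e^(−kτ) = e^(−0.049511×16) ≈ 0.4529.
Single-dose peak C₀ = D/Vd = 1227/193 ≈ 6.358 mcg/mL.
Steady-state trough Cmin,ss = C₀·f/(1−f) ≈ 6.358 × 0.4529/0.5471 ≈ 5.263 mcg/mL.
Trough 5.3 mcg/mL vs MEC 3 mcg/mL: adequate.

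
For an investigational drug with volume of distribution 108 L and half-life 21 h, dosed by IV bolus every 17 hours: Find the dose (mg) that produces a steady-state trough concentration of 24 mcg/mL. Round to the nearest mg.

τ/t½ = 17/21 ≈ 0.80952, so f = (1/2)^(17/21) ≈ 0.570570.
Cmin,ss = (D/Vd)·f/(1−f), so D = Cmin,ss·Vd·(1−f)/f.
D = 24 × 108 × (1−f)/f ≈ 24 × 108 × 0.75263 ≈ 1950.82 mg.

1951 mg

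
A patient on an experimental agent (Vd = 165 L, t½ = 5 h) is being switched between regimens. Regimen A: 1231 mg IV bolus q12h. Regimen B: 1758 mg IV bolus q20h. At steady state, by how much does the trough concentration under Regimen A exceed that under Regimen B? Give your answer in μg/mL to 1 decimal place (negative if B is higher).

Regimen A: f = (1/2)^(12/5) ≈ 0.1895; Cmin,ss = (1231/165)·f/(1−f) ≈ 1.744 μg/mL.
Regimen B: f = (1/2)^(20/5) ≈ 0.0625; Cmin,ss = (1758/165)·f/(1−f) ≈ 0.710 μg/mL.
Difference ≈ 1.744 − 0.710 ≈ 1.034 μg/mL.

1.0 μg/mL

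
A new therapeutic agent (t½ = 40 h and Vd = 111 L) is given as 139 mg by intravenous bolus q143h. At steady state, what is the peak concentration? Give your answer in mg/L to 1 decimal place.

1.4 mg/L

k = ln2/t½ = ln2/40 ≈ 0.017329 h⁻¹; fraction remaining f = e^(−kτ) = e^(−0.017329×143) ≈ 0.0839.
At steady state, accumulation factor R = 1/(1 − e^(−kτ)) ≈ 1.0916.
Single-dose peak C₀ = D/Vd = 139/111 ≈ 1.252 mg/L.
Steady-state peak Cmax,ss = C₀·R ≈ 1.252 × 1.0916 ≈ 1.367 mg/L.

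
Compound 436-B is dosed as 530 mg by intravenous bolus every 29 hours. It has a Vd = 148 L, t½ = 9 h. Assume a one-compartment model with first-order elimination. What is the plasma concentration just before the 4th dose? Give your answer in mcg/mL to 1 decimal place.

f = (1/2)^(τ/t½) = (1/2)^(29/9) ≈ 0.1072.
C₀ = D/Vd = 530/148 ≈ 3.581 mcg/mL.
Before the 4th dose, 3 doses have been given. Superposition: Cmin = C₀·(f + f² + … + f^3).
≈ 3.581 × (0.1072 + 0.0115 + 0.0012) ≈ 3.581 × 0.1199 ≈ 0.429 mcg/mL.

0.4 mcg/mL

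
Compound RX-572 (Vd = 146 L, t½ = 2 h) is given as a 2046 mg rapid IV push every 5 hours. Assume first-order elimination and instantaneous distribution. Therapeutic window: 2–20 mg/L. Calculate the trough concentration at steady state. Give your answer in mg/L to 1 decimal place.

τ/t½ = 5/2 ≈ 2.5, so fraction remaining f = (1/2)^(5/2) ≈ 0.1768.
Single-dose peak C₀ = D/Vd = 2046/146 ≈ 14.014 mg/L.
Steady-state trough Cmin,ss = C₀·f/(1−f) ≈ 14.014 × 0.1768/0.8232 ≈ 3.010 mg/L.
Trough 3.0 mg/L vs MEC 2 mg/L: adequate.

3.0 mg/L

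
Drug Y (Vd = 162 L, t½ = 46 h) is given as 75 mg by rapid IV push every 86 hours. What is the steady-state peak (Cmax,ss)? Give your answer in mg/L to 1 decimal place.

Over one 86-h interval, 86/46 ≈ 1.8696 half-lives elapse, leaving f ≈ 0.2737 of each dose.
Accumulation ratio R = 1/(1 − f) ≈ 1/0.7263 ≈ 1.3768.
Single-dose peak C₀ = D/Vd = 75/162 ≈ 0.463 mg/L.
Steady-state peak Cmax,ss = C₀·R ≈ 0.463 × 1.3768 ≈ 0.637 mg/L.

0.6 mg/L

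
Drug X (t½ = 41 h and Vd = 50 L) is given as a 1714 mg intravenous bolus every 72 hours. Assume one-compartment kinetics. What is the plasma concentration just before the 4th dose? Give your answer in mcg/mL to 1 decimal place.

f = (1/2)^(τ/t½) = (1/2)^(72/41) ≈ 0.2960.
C₀ = D/Vd = 1714/50 ≈ 34.280 mcg/mL.
Before the 4th dose, 3 doses have been given. Superposition: Cmin = C₀·(f + f² + … + f^3).
≈ 34.280 × (0.2960 + 0.0876 + 0.0259) ≈ 34.280 × 0.4095 ≈ 14.038 mcg/mL.

14.0 mcg/mL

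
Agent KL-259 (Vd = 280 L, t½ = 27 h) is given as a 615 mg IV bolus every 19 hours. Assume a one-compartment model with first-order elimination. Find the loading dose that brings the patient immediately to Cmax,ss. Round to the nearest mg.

1593 mg

f = (1/2)^(19/27) ≈ 0.613994; accumulation ratio R = 1/(1−f) ≈ 2.59063.
Loading dose to hit Cmax,ss on first dose: D_load = D_maint·R ≈ 615 × 2.59063 ≈ 1593.24 mg.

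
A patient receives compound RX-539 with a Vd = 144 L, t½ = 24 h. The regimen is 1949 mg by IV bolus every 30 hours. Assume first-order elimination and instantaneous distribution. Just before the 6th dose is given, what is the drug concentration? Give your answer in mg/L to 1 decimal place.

9.7 mg/L

f = (1/2)^(τ/t½) = (1/2)^(30/24) ≈ 0.4204.
C₀ = D/Vd = 1949/144 ≈ 13.535 mg/L.
Before the 6th dose, 5 doses have been given. Superposition: Cmin = C₀·(f + f² + … + f^5).
≈ 13.535 × (0.4204 + 0.1767 + 0.0743 + 0.0312 + 0.0131) ≈ 13.535 × 0.7157 ≈ 9.687 mg/L.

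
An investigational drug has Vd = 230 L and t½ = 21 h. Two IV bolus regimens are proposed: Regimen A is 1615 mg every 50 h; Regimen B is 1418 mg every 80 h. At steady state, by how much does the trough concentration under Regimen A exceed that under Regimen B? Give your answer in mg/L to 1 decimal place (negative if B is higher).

Regimen A: f = (1/2)^(50/21) ≈ 0.1920; Cmin,ss = (1615/230)·f/(1−f) ≈ 1.669 mg/L.
Regimen B: f = (1/2)^(80/21) ≈ 0.0713; Cmin,ss = (1418/230)·f/(1−f) ≈ 0.473 mg/L.
Difference ≈ 1.669 − 0.473 ≈ 1.196 mg/L.

1.2 mg/L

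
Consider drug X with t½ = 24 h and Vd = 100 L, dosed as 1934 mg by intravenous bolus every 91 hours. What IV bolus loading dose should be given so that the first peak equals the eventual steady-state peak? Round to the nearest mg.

f = (1/2)^(91/24) ≈ 0.072210; accumulation ratio R = 1/(1−f) ≈ 1.07783.
Loading dose to hit Cmax,ss on first dose: D_load = D_maint·R ≈ 1934 × 1.07783 ≈ 2084.52 mg.

2085 mg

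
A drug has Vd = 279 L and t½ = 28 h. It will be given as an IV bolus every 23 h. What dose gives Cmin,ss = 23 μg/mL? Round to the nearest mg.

τ/t½ = 23/28 ≈ 0.82143, so f = (1/2)^(23/28) ≈ 0.565881.
Cmin,ss = (D/Vd)·f/(1−f), so D = Cmin,ss·Vd·(1−f)/f.
D = 23 × 279 × (1−f)/f ≈ 23 × 279 × 0.76716 ≈ 4922.87 mg.

4923 mg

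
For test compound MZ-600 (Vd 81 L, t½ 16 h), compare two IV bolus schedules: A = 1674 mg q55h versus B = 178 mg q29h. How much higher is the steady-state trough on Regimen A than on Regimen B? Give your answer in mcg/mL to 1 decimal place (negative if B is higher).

1.2 mcg/mL

Regimen A: f = (1/2)^(55/16) ≈ 0.0923; Cmin,ss = (1674/81)·f/(1−f) ≈ 2.102 mcg/mL.
Regimen B: f = (1/2)^(29/16) ≈ 0.2847; Cmin,ss = (178/81)·f/(1−f) ≈ 0.875 mcg/mL.
Difference ≈ 2.102 − 0.875 ≈ 1.227 mcg/mL.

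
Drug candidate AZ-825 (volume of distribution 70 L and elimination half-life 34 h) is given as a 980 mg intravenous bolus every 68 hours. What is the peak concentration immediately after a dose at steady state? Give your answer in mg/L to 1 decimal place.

18.7 mg/L

The dosing interval is 2 half-lives, so f = 2^(−2) = 0.25.
Accumulation ratio R = 1/(1 − f) = 1/0.75 = 4/3.
Single-dose peak C₀ = D/Vd = 980/70 = 14 mg/L.
Steady-state peak Cmax,ss = C₀·R = 14 × 4/3 ≈ 18.667 mg/L.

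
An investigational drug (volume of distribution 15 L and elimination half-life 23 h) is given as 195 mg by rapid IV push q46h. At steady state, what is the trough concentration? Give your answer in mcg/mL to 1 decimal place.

4.3 mcg/mL

The dosing interval is 2 half-lives, so f = 2^(−2) = 0.25.
At steady state, R = 1/(1 − 0.25) = 4/3.
Single-dose peak C₀ = D/Vd = 195/15 = 13 mcg/mL.
Steady-state peak Cmax,ss = C₀·R = 13 × 4/3 ≈ 17.333 mcg/mL.
Steady-state trough Cmin,ss = Cmax,ss·f ≈ 17.333 × 0.25 ≈ 4.333 mcg/mL.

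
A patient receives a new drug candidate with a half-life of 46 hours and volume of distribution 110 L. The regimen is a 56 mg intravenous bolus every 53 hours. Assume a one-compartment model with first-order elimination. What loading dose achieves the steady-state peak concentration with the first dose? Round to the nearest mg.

102 mg

f = (1/2)^(53/46) ≈ 0.449947; accumulation ratio R = 1/(1−f) ≈ 1.81801.
Loading dose to hit Cmax,ss on first dose: D_load = D_maint·R ≈ 56 × 1.81801 ≈ 101.81 mg.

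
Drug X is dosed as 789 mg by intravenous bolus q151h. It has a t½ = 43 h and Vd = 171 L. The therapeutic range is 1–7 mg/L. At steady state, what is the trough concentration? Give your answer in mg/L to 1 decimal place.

Over one 151-h interval, 151/43 ≈ 3.5116 half-lives elapse, leaving f ≈ 0.0877 of each dose.
Accumulation ratio R = 1/(1 − f) ≈ 1/0.9123 ≈ 1.0961.
Each bolus raises the concentration by D/Vd = 789/171 ≈ 4.614 mg/L.
Cmax,ss = C₀/(1 − f) ≈ 4.614/0.9123 ≈ 5.058 mg/L.
Steady-state trough Cmin,ss = Cmax,ss·f ≈ 5.058 × 0.0877 ≈ 0.444 mg/L.
Trough 0.4 mg/L vs MEC 1 mg/L: subtherapeutic.

0.4 mg/L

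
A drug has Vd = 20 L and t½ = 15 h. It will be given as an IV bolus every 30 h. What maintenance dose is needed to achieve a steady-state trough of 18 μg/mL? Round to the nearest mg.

1080 mg

τ/t½ = 30/15 ≈ 2, so f = (1/2)^(30/15) ≈ 0.250000.
Cmin,ss = (D/Vd)·f/(1−f), so D = Cmin,ss·Vd·(1−f)/f.
D = 18 × 20 × (1−f)/f ≈ 18 × 20 × 3.00000 ≈ 1080.00 mg.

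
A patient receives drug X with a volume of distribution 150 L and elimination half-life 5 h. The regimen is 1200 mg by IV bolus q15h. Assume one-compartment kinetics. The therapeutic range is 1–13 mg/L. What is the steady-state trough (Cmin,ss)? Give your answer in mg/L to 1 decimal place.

τ = 15 h = 3 half-lives, so f = (1/2)^3 = 0.125.
Accumulation ratio R = 1/(1 − f) = 1/0.875 = 8/7.
Single-dose peak C₀ = D/Vd = 1200/150 = 8 mg/L.
Steady-state peak Cmax,ss = C₀·R = 8 × 8/7 ≈ 9.143 mg/L.
Steady-state trough Cmin,ss = Cmax,ss·f ≈ 9.143 × 0.125 ≈ 1.143 mg/L.
Trough 1.1 mg/L vs MEC 1 mg/L: adequate.

1.1 mg/L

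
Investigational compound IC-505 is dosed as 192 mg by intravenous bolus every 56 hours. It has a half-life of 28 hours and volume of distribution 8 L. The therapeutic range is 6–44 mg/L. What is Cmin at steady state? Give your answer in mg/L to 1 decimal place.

8.0 mg/L

τ = 56 h = 2 half-lives, so f = (1/2)^2 = 0.25.
Accumulation ratio R = 1/(1 − f) = 1/0.75 = 4/3.
Single-dose peak C₀ = D/Vd = 192/8 = 24 mg/L.
Steady-state peak Cmax,ss = C₀·R = 24 × 4/3 ≈ 32.000 mg/L.
Steady-state trough Cmin,ss = Cmax,ss·f ≈ 32.000 × 0.25 ≈ 8.000 mg/L.
Trough 8.0 mg/L vs MEC 6 mg/L: adequate.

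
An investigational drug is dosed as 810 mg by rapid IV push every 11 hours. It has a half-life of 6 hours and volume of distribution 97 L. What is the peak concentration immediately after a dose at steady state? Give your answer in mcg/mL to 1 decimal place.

11.6 mcg/mL

Over one 11-h interval, 11/6 ≈ 1.8333 half-lives elapse, leaving f ≈ 0.2806 of each dose.
Accumulation ratio R = 1/(1 − f) ≈ 1/0.7194 ≈ 1.3900.
Single-dose peak C₀ = D/Vd = 810/97 ≈ 8.351 mcg/mL.
Cmax,ss = C₀/(1 − f) ≈ 8.351/0.7194 ≈ 11.608 mcg/mL.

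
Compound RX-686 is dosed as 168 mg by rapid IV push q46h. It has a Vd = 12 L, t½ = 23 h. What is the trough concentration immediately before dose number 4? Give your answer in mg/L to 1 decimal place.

f = (1/2)^(τ/t½) = (1/2)^(46/23) ≈ 0.2500.
C₀ = D/Vd = 168/12 ≈ 14.000 mg/L.
Before the 4th dose, 3 doses have been given. Superposition: Cmin = C₀·(f + f² + … + f^3).
≈ 14.000 × (0.2500 + 0.0625 + 0.0156) ≈ 14.000 × 0.3281 ≈ 4.593 mg/L.

4.6 mg/L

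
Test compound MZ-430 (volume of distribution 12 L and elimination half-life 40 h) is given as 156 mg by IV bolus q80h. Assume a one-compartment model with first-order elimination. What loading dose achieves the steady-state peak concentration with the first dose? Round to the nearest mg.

208 mg

f = (1/2)^(80/40) ≈ 0.250000; accumulation ratio R = 1/(1−f) ≈ 1.33333.
Loading dose to hit Cmax,ss on first dose: D_load = D_maint·R ≈ 156 × 1.33333 ≈ 208.00 mg.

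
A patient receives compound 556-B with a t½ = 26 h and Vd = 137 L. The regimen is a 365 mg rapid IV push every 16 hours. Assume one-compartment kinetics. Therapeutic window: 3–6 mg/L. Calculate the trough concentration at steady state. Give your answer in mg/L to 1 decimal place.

Over one 16-h interval, 16/26 ≈ 0.61538 half-lives elapse, leaving f ≈ 0.6528 of each dose.
Single-dose peak C₀ = D/Vd = 365/137 ≈ 2.664 mg/L.
Steady-state trough Cmin,ss = C₀·f/(1−f) ≈ 2.664 × 0.6528/0.3472 ≈ 5.009 mg/L.
Trough 5.0 mg/L vs MEC 3 mg/L: adequate.

5.0 mg/L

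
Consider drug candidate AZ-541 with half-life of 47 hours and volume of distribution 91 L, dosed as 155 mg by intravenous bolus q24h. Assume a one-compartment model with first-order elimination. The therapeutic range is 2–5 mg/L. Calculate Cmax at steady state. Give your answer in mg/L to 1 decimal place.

τ/t½ = 24/47 ≈ 0.51064, so fraction remaining f = (1/2)^(24/47) ≈ 0.7019.
Accumulation ratio R = 1/(1 − f) ≈ 1/0.2981 ≈ 3.3546.
Single-dose peak C₀ = D/Vd = 155/91 ≈ 1.703 mg/L.
Steady-state peak Cmax,ss = C₀·R ≈ 1.703 × 3.3546 ≈ 5.713 mg/L.
Peak 5.7 mg/L vs MTC 5 mg/L: exceeds toxic threshold.

5.7 mg/L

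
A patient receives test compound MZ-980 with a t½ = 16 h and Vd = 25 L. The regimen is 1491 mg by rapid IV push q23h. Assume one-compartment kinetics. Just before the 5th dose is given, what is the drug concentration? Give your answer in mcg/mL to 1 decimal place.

34.3 mcg/mL

f = (1/2)^(τ/t½) = (1/2)^(23/16) ≈ 0.3692.
C₀ = D/Vd = 1491/25 ≈ 59.640 mcg/mL.
Before the 5th dose, 4 doses have been given. Superposition: Cmin = C₀·(f + f² + … + f^4).
≈ 59.640 × (0.3692 + 0.1363 + 0.0503 + 0.0186) ≈ 59.640 × 0.5744 ≈ 34.257 mcg/mL.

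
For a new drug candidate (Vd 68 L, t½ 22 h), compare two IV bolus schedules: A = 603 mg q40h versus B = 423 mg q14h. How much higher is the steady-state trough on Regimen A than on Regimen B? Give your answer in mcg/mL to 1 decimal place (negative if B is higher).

-7.7 mcg/mL

Regimen A: f = (1/2)^(40/22) ≈ 0.2836; Cmin,ss = (603/68)·f/(1−f) ≈ 3.510 mcg/mL.
Regimen B: f = (1/2)^(14/22) ≈ 0.6433; Cmin,ss = (423/68)·f/(1−f) ≈ 11.219 mcg/mL.
Difference ≈ 3.510 − 11.219 ≈ -7.709 mcg/mL.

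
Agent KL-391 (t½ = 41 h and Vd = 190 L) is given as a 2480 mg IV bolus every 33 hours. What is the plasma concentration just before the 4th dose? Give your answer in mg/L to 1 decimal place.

14.2 mg/L

f = (1/2)^(τ/t½) = (1/2)^(33/41) ≈ 0.5724.
C₀ = D/Vd = 2480/190 ≈ 13.053 mg/L.
Before the 4th dose, 3 doses have been given. Superposition: Cmin = C₀·(f + f² + … + f^3).
≈ 13.053 × (0.5724 + 0.3276 + 0.1875) ≈ 13.053 × 1.0875 ≈ 14.195 mg/L.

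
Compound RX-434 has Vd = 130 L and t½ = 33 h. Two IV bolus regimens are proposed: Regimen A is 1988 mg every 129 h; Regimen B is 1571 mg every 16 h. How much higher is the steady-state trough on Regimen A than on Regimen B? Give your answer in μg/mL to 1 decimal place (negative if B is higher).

-29.2 μg/mL

Regimen A: f = (1/2)^(129/33) ≈ 0.0666; Cmin,ss = (1988/130)·f/(1−f) ≈ 1.091 μg/mL.
Regimen B: f = (1/2)^(16/33) ≈ 0.7146; Cmin,ss = (1571/130)·f/(1−f) ≈ 30.258 μg/mL.
Difference ≈ 1.091 − 30.258 ≈ -29.167 μg/mL.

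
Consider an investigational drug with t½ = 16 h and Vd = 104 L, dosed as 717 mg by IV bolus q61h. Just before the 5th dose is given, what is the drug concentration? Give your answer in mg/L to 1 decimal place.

f = (1/2)^(τ/t½) = (1/2)^(61/16) ≈ 0.0712.
C₀ = D/Vd = 717/104 ≈ 6.894 mg/L.
Before the 5th dose, 4 doses have been given. Superposition: Cmin = C₀·(f + f² + … + f^4).
≈ 6.894 × (0.0712 + 0.0051 + 0.0004 + 0.0000) ≈ 6.894 × 0.0767 ≈ 0.529 mg/L.

0.5 mg/L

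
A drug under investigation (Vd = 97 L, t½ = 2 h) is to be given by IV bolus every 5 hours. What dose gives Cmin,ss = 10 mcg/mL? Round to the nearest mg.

4517 mg

τ/t½ = 5/2 ≈ 2.5, so f = (1/2)^(5/2) ≈ 0.176777.
Cmin,ss = (D/Vd)·f/(1−f), so D = Cmin,ss·Vd·(1−f)/f.
D = 10 × 97 × (1−f)/f ≈ 10 × 97 × 4.65684 ≈ 4517.13 mg.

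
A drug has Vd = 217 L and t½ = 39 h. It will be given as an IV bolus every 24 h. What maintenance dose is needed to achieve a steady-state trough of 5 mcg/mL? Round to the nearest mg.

577 mg

τ/t½ = 24/39 ≈ 0.61538, so f = (1/2)^(24/39) ≈ 0.652756.
Cmin,ss = (D/Vd)·f/(1−f), so D = Cmin,ss·Vd·(1−f)/f.
D = 5 × 217 × (1−f)/f ≈ 5 × 217 × 0.53197 ≈ 577.19 mg.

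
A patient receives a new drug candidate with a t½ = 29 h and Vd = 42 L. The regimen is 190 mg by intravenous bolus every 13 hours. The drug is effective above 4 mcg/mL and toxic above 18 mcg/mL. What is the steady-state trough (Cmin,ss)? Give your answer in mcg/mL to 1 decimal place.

12.4 mcg/mL

τ/t½ = 13/29 ≈ 0.44828, so fraction remaining f = (1/2)^(13/29) ≈ 0.7329.
At steady state, accumulation factor R = 1/(1 − e^(−kτ)) ≈ 3.7439.
Each bolus raises the concentration by D/Vd = 190/42 ≈ 4.524 mcg/mL.
Cmax,ss = C₀/(1 − f) ≈ 4.524/0.2671 ≈ 16.937 mcg/mL.
Steady-state trough Cmin,ss = Cmax,ss·f ≈ 16.937 × 0.7329 ≈ 12.413 mcg/mL.
Trough 12.4 mcg/mL vs MEC 4 mcg/mL: adequate.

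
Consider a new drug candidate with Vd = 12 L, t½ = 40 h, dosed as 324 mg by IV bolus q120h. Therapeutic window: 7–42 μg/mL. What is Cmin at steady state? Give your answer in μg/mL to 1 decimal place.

3.9 μg/mL

The dosing interval is 3 half-lives, so f = 2^(−3) = 0.125.
At steady state, R = 1/(1 − 0.125) = 8/7.
Single-dose peak C₀ = D/Vd = 324/12 = 27 μg/mL.
Steady-state peak Cmax,ss = C₀·R = 27 × 8/7 ≈ 30.857 μg/mL.
Steady-state trough Cmin,ss = Cmax,ss·f ≈ 30.857 × 0.125 ≈ 3.857 μg/mL.
Trough 3.9 μg/mL vs MEC 7 μg/mL: subtherapeutic.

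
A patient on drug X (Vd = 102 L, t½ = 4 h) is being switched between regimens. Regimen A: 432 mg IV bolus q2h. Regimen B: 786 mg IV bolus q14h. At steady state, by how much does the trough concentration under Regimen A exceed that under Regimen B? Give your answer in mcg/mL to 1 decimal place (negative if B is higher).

Regimen A: f = (1/2)^(2/4) ≈ 0.7071; Cmin,ss = (432/102)·f/(1−f) ≈ 10.225 mcg/mL.
Regimen B: f = (1/2)^(14/4) ≈ 0.0884; Cmin,ss = (786/102)·f/(1−f) ≈ 0.747 mcg/mL.
Difference ≈ 10.225 − 0.747 ≈ 9.478 mcg/mL.

9.5 mcg/mL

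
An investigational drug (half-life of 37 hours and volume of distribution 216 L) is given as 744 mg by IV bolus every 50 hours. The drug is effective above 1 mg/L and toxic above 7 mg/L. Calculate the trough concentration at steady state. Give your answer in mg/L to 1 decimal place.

τ/t½ = 50/37 ≈ 1.3514, so fraction remaining f = (1/2)^(50/37) ≈ 0.3919.
At steady state, accumulation factor R = 1/(1 − e^(−kτ)) ≈ 1.6445.
Single-dose peak C₀ = D/Vd = 744/216 ≈ 3.444 mg/L.
Cmax,ss = C₀/(1 − f) ≈ 3.444/0.6081 ≈ 5.664 mg/L.
One interval later, Cmin,ss = Cmax,ss·e^(−kτ) ≈ 5.664 × 0.3919 ≈ 2.220 mg/L.
Trough 2.2 mg/L vs MEC 1 mg/L: adequate.

2.2 mg/L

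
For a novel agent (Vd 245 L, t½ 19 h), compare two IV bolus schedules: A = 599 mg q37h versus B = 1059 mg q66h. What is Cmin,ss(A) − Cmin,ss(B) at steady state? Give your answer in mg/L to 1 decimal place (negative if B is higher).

Regimen A: f = (1/2)^(37/19) ≈ 0.2593; Cmin,ss = (599/245)·f/(1−f) ≈ 0.856 mg/L.
Regimen B: f = (1/2)^(66/19) ≈ 0.0900; Cmin,ss = (1059/245)·f/(1−f) ≈ 0.427 mg/L.
Difference ≈ 0.856 − 0.427 ≈ 0.429 mg/L.

0.4 mg/L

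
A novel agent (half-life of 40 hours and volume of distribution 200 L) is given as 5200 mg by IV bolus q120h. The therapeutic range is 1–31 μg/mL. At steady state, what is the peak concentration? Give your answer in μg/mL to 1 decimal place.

The dosing interval is 3 half-lives, so f = 2^(−3) = 0.125.
At steady state, R = 1/(1 − 0.125) = 8/7.
Single-dose peak C₀ = D/Vd = 5200/200 = 26 μg/mL.
Steady-state peak Cmax,ss = C₀·R = 26 × 8/7 ≈ 29.714 μg/mL.
Peak 29.7 μg/mL vs MTC 31 μg/mL: below toxic threshold.

29.7 μg/mL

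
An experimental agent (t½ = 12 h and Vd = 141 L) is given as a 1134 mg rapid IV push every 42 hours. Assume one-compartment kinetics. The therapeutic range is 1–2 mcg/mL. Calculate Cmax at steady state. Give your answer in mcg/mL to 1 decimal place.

Over one 42-h interval, 42/12 ≈ 3.5 half-lives elapse, leaving f ≈ 0.0884 of each dose.
At steady state, accumulation factor R = 1/(1 − e^(−kτ)) ≈ 1.0970.
Single-dose peak C₀ = D/Vd = 1134/141 ≈ 8.043 mcg/mL.
Cmax,ss = C₀/(1 − f) ≈ 8.043/0.9116 ≈ 8.823 mcg/mL.
Peak 8.8 mcg/mL vs MTC 2 mcg/mL: exceeds toxic threshold.

8.8 mcg/mL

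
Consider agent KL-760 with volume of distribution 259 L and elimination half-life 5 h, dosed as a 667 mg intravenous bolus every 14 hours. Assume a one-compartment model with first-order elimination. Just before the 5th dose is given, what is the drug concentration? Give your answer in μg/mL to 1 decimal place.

0.4 μg/mL

f = (1/2)^(τ/t½) = (1/2)^(14/5) ≈ 0.1436.
C₀ = D/Vd = 667/259 ≈ 2.575 μg/mL.
Before the 5th dose, 4 doses have been given. Superposition: Cmin = C₀·(f + f² + … + f^4).
≈ 2.575 × (0.1436 + 0.0206 + 0.0030 + 0.0004) ≈ 2.575 × 0.1676 ≈ 0.432 μg/mL.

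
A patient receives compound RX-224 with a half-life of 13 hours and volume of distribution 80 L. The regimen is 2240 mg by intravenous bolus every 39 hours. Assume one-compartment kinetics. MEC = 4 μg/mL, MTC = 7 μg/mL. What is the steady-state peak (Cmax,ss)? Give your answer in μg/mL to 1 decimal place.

The dosing interval is 3 half-lives, so f = 2^(−3) = 0.125.
At steady state, R = 1/(1 − 0.125) = 8/7.
Single-dose peak C₀ = D/Vd = 2240/80 = 28 μg/mL.
Steady-state peak Cmax,ss = C₀·R = 28 × 8/7 ≈ 32.000 μg/mL.
Peak 32.0 μg/mL vs MTC 7 μg/mL: exceeds toxic threshold.

32.0 μg/mL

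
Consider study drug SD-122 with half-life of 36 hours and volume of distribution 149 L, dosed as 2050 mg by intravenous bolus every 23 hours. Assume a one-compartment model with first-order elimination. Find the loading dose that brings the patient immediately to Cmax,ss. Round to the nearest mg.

f = (1/2)^(23/36) ≈ 0.642207; accumulation ratio R = 1/(1−f) ≈ 2.79491.
Loading dose to hit Cmax,ss on first dose: D_load = D_maint·R ≈ 2050 × 2.79491 ≈ 5729.57 mg.

5730 mg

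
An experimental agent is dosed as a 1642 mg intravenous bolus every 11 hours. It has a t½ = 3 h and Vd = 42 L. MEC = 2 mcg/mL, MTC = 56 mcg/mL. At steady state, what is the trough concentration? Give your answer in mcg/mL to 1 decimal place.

τ/t½ = 11/3 ≈ 3.6667, so fraction remaining f = (1/2)^(11/3) ≈ 0.0787.
Each bolus raises the concentration by D/Vd = 1642/42 ≈ 39.095 mcg/mL.
Steady-state trough Cmin,ss = C₀·f/(1−f) ≈ 39.095 × 0.0787/0.9213 ≈ 3.340 mcg/mL.
Trough 3.3 mcg/mL vs MEC 2 mcg/mL: adequate.

3.3 mcg/mL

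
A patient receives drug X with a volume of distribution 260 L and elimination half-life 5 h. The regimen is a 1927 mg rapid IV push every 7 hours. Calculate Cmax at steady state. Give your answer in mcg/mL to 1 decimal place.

11.9 mcg/mL

k = ln2/t½ = ln2/5 ≈ 0.138629 h⁻¹; fraction remaining f = e^(−kτ) = e^(−0.138629×7) ≈ 0.3789.
Accumulation ratio R = 1/(1 − f) ≈ 1/0.6211 ≈ 1.6100.
Each bolus raises the concentration by D/Vd = 1927/260 ≈ 7.412 mcg/mL.
Steady-state peak Cmax,ss = C₀·R ≈ 7.412 × 1.6100 ≈ 11.933 mcg/mL.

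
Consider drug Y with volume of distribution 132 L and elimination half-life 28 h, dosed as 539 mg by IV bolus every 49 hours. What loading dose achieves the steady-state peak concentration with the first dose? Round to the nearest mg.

767 mg

f = (1/2)^(49/28) ≈ 0.297302; accumulation ratio R = 1/(1−f) ≈ 1.42309.
Loading dose to hit Cmax,ss on first dose: D_load = D_maint·R ≈ 539 × 1.42309 ≈ 767.05 mg.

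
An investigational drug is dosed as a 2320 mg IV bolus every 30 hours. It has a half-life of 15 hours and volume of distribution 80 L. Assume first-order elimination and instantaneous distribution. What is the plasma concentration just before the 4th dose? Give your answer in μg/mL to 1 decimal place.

9.5 μg/mL

f = (1/2)^(τ/t½) = (1/2)^(30/15) ≈ 0.2500.
C₀ = D/Vd = 2320/80 ≈ 29.000 μg/mL.
Before the 4th dose, 3 doses have been given. Superposition: Cmin = C₀·(f + f² + … + f^3).
≈ 29.000 × (0.2500 + 0.0625 + 0.0156) ≈ 29.000 × 0.3281 ≈ 9.515 μg/mL.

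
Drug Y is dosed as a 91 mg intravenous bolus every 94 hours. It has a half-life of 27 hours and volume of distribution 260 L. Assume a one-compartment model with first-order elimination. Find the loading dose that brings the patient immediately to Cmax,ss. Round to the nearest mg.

f = (1/2)^(94/27) ≈ 0.089530; accumulation ratio R = 1/(1−f) ≈ 1.09833.
Loading dose to hit Cmax,ss on first dose: D_load = D_maint·R ≈ 91 × 1.09833 ≈ 99.95 mg.

100 mg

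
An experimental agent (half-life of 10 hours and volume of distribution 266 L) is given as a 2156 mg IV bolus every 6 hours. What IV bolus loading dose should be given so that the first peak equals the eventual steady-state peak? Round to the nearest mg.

6337 mg

f = (1/2)^(6/10) ≈ 0.659754; accumulation ratio R = 1/(1−f) ≈ 2.93905.
Loading dose to hit Cmax,ss on first dose: D_load = D_maint·R ≈ 2156 × 2.93905 ≈ 6336.59 mg.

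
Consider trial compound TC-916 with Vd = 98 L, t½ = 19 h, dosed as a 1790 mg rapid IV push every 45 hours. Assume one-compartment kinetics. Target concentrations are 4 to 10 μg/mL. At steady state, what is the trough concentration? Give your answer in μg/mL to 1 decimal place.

τ/t½ = 45/19 ≈ 2.3684, so fraction remaining f = (1/2)^(45/19) ≈ 0.1937.
Each bolus raises the concentration by D/Vd = 1790/98 ≈ 18.265 μg/mL.
Steady-state trough Cmin,ss = C₀·f/(1−f) ≈ 18.265 × 0.1937/0.8063 ≈ 4.388 μg/mL.
Trough 4.4 μg/mL vs MEC 4 μg/mL: adequate.

4.4 μg/mL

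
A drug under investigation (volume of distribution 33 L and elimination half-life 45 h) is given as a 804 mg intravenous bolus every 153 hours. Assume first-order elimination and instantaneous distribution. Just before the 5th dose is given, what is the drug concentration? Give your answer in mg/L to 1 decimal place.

2.5 mg/L

f = (1/2)^(τ/t½) = (1/2)^(153/45) ≈ 0.0947.
C₀ = D/Vd = 804/33 ≈ 24.364 mg/L.
Before the 5th dose, 4 doses have been given. Superposition: Cmin = C₀·(f + f² + … + f^4).
≈ 24.364 × (0.0947 + 0.0090 + 0.0008 + 0.0001) ≈ 24.364 × 0.1046 ≈ 2.548 mg/L.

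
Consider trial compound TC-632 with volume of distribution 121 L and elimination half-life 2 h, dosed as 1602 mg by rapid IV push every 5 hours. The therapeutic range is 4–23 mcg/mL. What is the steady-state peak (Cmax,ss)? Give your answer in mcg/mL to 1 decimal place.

16.1 mcg/mL

τ/t½ = 5/2 ≈ 2.5, so fraction remaining f = (1/2)^(5/2) ≈ 0.1768.
At steady state, accumulation factor R = 1/(1 − e^(−kτ)) ≈ 1.2148.
Single-dose peak C₀ = D/Vd = 1602/121 ≈ 13.240 mcg/mL.
Steady-state peak Cmax,ss = C₀·R ≈ 13.240 × 1.2148 ≈ 16.084 mcg/mL.
Peak 16.1 mcg/mL vs MTC 23 mcg/mL: below toxic threshold.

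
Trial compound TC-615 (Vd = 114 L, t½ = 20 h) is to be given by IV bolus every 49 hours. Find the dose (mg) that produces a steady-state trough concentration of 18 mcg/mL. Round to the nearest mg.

τ/t½ = 49/20 ≈ 2.45, so f = (1/2)^(49/20) ≈ 0.183011.
Cmin,ss = (D/Vd)·f/(1−f), so D = Cmin,ss·Vd·(1−f)/f.
D = 18 × 114 × (1−f)/f ≈ 18 × 114 × 4.46415 ≈ 9160.44 mg.

9160 mg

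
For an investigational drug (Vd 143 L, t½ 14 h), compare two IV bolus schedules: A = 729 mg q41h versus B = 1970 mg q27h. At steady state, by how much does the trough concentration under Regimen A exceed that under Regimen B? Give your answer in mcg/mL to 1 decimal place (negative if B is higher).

Regimen A: f = (1/2)^(41/14) ≈ 0.1313; Cmin,ss = (729/143)·f/(1−f) ≈ 0.771 mcg/mL.
Regimen B: f = (1/2)^(27/14) ≈ 0.2627; Cmin,ss = (1970/143)·f/(1−f) ≈ 4.908 mcg/mL.
Difference ≈ 0.771 − 4.908 ≈ -4.137 mcg/mL.

-4.1 mcg/mL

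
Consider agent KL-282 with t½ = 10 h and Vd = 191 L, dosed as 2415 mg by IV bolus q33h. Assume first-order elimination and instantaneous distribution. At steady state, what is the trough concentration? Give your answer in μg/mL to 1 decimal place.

1.4 μg/mL

Over one 33-h interval, 33/10 ≈ 3.3 half-lives elapse, leaving f ≈ 0.1015 of each dose.
Each bolus raises the concentration by D/Vd = 2415/191 ≈ 12.644 μg/mL.
Steady-state trough Cmin,ss = C₀·f/(1−f) ≈ 12.644 × 0.1015/0.8985 ≈ 1.428 μg/mL.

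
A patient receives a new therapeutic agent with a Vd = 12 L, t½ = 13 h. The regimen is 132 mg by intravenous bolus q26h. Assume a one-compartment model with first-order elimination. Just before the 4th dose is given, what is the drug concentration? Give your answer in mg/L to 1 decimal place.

3.6 mg/L

f = (1/2)^(τ/t½) = (1/2)^(26/13) ≈ 0.2500.
C₀ = D/Vd = 132/12 ≈ 11.000 mg/L.
Before the 4th dose, 3 doses have been given. Superposition: Cmin = C₀·(f + f² + … + f^3).
≈ 11.000 × (0.2500 + 0.0625 + 0.0156) ≈ 11.000 × 0.3281 ≈ 3.609 mg/L.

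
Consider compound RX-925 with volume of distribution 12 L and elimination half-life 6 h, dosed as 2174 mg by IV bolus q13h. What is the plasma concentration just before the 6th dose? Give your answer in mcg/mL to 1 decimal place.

f = (1/2)^(τ/t½) = (1/2)^(13/6) ≈ 0.2227.
C₀ = D/Vd = 2174/12 ≈ 181.167 mcg/mL.
Before the 6th dose, 5 doses have been given. Superposition: Cmin = C₀·(f + f² + … + f^5).
≈ 181.167 × (0.2227 + 0.0496 + 0.0110 + 0.0025 + 0.0005) ≈ 181.167 × 0.2863 ≈ 51.868 mcg/mL.

51.9 mcg/mL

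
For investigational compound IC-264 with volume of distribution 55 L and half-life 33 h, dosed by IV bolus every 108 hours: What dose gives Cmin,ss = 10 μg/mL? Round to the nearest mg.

τ/t½ = 108/33 ≈ 3.2727, so f = (1/2)^(108/33) ≈ 0.103469.
Cmin,ss = (D/Vd)·f/(1−f), so D = Cmin,ss·Vd·(1−f)/f.
D = 10 × 55 × (1−f)/f ≈ 10 × 55 × 8.66473 ≈ 4765.60 mg.

4766 mg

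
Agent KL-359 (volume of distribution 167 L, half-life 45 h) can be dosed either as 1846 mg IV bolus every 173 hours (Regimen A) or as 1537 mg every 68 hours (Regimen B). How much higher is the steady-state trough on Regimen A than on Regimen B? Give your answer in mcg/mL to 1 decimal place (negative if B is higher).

Regimen A: f = (1/2)^(173/45) ≈ 0.0696; Cmin,ss = (1846/167)·f/(1−f) ≈ 0.827 mcg/mL.
Regimen B: f = (1/2)^(68/45) ≈ 0.3508; Cmin,ss = (1537/167)·f/(1−f) ≈ 4.973 mcg/mL.
Difference ≈ 0.827 − 4.973 ≈ -4.146 mcg/mL.

-4.1 mcg/mL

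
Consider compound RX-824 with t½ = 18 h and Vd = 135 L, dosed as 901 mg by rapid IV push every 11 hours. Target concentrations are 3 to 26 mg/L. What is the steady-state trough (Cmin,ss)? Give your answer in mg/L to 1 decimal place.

Over one 11-h interval, 11/18 ≈ 0.61111 half-lives elapse, leaving f ≈ 0.6547 of each dose.
Single-dose peak C₀ = D/Vd = 901/135 ≈ 6.674 mg/L.
Steady-state trough Cmin,ss = C₀·f/(1−f) ≈ 6.674 × 0.6547/0.3453 ≈ 12.654 mg/L.
Trough 12.7 mg/L vs MEC 3 mg/L: adequate.

12.7 mg/L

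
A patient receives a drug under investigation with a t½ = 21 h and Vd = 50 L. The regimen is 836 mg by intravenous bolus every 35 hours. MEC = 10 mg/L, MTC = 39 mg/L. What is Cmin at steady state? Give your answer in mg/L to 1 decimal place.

7.7 mg/L

Over one 35-h interval, 35/21 ≈ 1.6667 half-lives elapse, leaving f ≈ 0.3150 of each dose.
At steady state, accumulation factor R = 1/(1 − e^(−kτ)) ≈ 1.4599.
Single-dose peak C₀ = D/Vd = 836/50 ≈ 16.720 mg/L.
Cmax,ss = C₀/(1 − f) ≈ 16.720/0.6850 ≈ 24.409 mg/L.
One interval later, Cmin,ss = Cmax,ss·e^(−kτ) ≈ 24.409 × 0.3150 ≈ 7.689 mg/L.
Trough 7.7 mg/L vs MEC 10 mg/L: subtherapeutic.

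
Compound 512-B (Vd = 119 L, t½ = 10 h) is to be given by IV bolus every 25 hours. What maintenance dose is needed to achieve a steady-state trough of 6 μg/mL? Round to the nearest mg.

τ/t½ = 25/10 ≈ 2.5, so f = (1/2)^(25/10) ≈ 0.176777.
Cmin,ss = (D/Vd)·f/(1−f), so D = Cmin,ss·Vd·(1−f)/f.
D = 6 × 119 × (1−f)/f ≈ 6 × 119 × 4.65684 ≈ 3324.98 mg.

3325 mg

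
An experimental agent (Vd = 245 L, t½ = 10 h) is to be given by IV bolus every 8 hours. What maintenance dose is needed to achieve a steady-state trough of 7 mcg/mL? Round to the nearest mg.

τ/t½ = 8/10 ≈ 0.8, so f = (1/2)^(8/10) ≈ 0.574349.
Cmin,ss = (D/Vd)·f/(1−f), so D = Cmin,ss·Vd·(1−f)/f.
D = 7 × 245 × (1−f)/f ≈ 7 × 245 × 0.74110 ≈ 1270.99 mg.

1271 mg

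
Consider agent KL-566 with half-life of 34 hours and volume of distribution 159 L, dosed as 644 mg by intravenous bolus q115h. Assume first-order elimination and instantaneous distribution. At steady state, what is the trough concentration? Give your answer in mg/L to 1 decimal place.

k = ln2/t½ = ln2/34 ≈ 0.020387 h⁻¹; fraction remaining f = e^(−kτ) = e^(−0.020387×115) ≈ 0.0959.
Accumulation ratio R = 1/(1 − f) ≈ 1/0.9041 ≈ 1.1061.
Each bolus raises the concentration by D/Vd = 644/159 ≈ 4.050 mg/L.
Steady-state peak Cmax,ss = C₀·R ≈ 4.050 × 1.1061 ≈ 4.480 mg/L.
One interval later, Cmin,ss = Cmax,ss·e^(−kτ) ≈ 4.480 × 0.0959 ≈ 0.430 mg/L.

0.4 mg/L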